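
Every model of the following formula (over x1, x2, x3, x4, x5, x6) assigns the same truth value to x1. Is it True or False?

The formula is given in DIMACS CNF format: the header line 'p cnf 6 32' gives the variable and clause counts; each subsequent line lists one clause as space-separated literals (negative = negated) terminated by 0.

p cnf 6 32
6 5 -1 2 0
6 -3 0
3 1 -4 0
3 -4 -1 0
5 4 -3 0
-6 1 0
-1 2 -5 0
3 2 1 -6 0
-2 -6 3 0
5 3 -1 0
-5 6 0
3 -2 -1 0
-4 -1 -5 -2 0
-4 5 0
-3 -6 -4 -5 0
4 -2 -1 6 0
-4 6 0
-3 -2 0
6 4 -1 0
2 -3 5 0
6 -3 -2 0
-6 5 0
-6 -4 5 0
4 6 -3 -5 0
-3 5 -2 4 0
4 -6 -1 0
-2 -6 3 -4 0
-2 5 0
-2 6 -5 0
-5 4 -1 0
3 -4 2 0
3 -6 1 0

False

Suppose x1 = True.
Suppose x6 = True.
The clause (x5) is unit, so x5 = True.
The clause (x2) is unit, so x2 = True.
The clause (x3) is unit, so x3 = True.
But (¬x3) is also a unit clause — contradiction.
So x6 must be the other value — set x6 = False.
The clause (¬x3) is unit, so x3 = False.
The clause (¬x4) is unit, so x4 = False.
But (x4) is also a unit clause — contradiction.
Either choice for x6 ends in contradiction.
So every satisfying assignment has x1 = False.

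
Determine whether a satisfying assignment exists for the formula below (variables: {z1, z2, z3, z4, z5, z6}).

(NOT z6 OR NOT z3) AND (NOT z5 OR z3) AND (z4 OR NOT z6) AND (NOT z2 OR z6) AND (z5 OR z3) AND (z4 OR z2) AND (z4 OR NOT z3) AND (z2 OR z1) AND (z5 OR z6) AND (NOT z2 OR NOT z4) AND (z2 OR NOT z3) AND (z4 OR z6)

Case z6 = false:
From the singleton clause (NOT z2), z2 = false.
From the singleton clause (z4), z4 = true.
From the singleton clause (z1), z1 = true.
From the singleton clause (z5), z5 = true.
From the singleton clause (z3), z3 = true.
Now (NOT z3) is unsatisfied and unit — conflict.
Undo z6 and try z6 = true.
From the singleton clause (NOT z3), z3 = false.
From the singleton clause (NOT z5), z5 = false.
Now (z5) is unsatisfied and unit — conflict.
Neither z6 = true nor z6 = false works.
No assignment satisfies every clause.

No, unsatisfiable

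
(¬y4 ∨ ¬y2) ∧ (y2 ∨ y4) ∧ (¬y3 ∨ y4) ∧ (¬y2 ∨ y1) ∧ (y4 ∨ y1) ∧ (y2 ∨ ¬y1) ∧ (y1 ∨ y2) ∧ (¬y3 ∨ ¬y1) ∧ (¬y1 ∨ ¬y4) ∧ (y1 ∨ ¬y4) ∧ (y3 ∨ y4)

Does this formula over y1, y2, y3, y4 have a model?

No, unsatisfiable

Try y4 = False.
Unit clause (y2) forces y2 = True.
Unit clause (¬y3) forces y3 = False.
That conflicts with the unit clause (y3).
Undo y4 and try y4 = True.
Unit clause (¬y2) forces y2 = False.
Unit clause (¬y1) forces y1 = False.
That conflicts with the unit clause (y1).
Both values of y4 lead to a conflict.
No assignment satisfies every clause.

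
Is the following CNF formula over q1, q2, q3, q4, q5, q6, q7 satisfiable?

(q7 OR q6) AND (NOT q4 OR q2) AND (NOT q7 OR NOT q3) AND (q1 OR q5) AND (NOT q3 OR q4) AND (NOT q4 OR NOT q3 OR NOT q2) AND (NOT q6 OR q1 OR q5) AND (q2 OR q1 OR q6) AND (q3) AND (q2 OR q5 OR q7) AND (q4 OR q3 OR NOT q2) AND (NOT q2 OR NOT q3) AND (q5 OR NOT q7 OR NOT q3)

No

The clause (q3) is unit, so q3 = true.
The clause (NOT q7) is unit, so q7 = false.
The clause (q6) is unit, so q6 = true.
The clause (q4) is unit, so q4 = true.
The clause (q2) is unit, so q2 = true.
But (NOT q2) is also a unit clause — contradiction.
No assignment satisfies every clause.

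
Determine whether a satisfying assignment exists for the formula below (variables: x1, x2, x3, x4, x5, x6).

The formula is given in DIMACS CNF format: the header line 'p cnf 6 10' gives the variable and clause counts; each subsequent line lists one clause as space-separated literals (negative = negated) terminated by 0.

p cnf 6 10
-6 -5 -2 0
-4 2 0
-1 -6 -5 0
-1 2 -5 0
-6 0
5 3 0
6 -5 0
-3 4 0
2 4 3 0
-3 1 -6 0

Satisfiable

The clause (¬x6) is unit, so x6 = False.
The clause (¬x5) is unit, so x5 = False.
The clause (x3) is unit, so x3 = True.
The clause (x4) is unit, so x4 = True.
The clause (x2) is unit, so x2 = True.
No clause remains; x1 is free.
A satisfying assignment: x1 ↦ True, x2 ↦ True, x3 ↦ True, x4 ↦ True, x5 ↦ False, x6 ↦ False.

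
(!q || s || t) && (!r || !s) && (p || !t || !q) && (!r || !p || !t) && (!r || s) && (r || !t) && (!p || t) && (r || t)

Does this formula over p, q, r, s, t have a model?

No

Try r = false.
Unit clause (!t) forces t = false.
But (t) is also a unit clause — contradiction.
Undo r and try r = true.
Unit clause (!s) forces s = false.
But (s) is also a unit clause — contradiction.
Either choice for r ends in contradiction.
No assignment satisfies every clause.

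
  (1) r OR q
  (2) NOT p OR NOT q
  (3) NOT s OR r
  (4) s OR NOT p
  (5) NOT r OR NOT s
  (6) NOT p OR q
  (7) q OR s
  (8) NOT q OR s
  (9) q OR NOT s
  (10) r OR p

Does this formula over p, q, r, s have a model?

No, unsatisfiable

Try r = true.
The clause (NOT s) is unit, so s = false.
The clause (NOT p) is unit, so p = false.
The clause (q) is unit, so q = true.
That conflicts with the unit clause (NOT q).
So r must be the other value — set r = false.
The clause (q) is unit, so q = true.
The clause (NOT p) is unit, so p = false.
That conflicts with the unit clause (p).
Both values of r lead to a conflict.
No assignment satisfies every clause.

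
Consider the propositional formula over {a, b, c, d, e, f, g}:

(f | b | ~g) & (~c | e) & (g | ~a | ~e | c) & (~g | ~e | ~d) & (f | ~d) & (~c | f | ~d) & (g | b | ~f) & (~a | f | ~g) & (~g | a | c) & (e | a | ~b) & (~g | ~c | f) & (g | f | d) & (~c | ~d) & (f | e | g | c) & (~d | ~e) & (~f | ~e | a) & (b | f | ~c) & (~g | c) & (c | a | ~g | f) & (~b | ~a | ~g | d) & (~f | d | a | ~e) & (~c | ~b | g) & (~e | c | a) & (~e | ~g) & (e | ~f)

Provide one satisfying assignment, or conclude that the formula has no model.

UNSATISFIABLE

Suppose c = 0.
The clause (~g) is unit, so g = 0.
Suppose a = 0.
The clause (~e) is unit, so e = 0.
The clause (~b) is unit, so b = 0.
The clause (~f) is unit, so f = 0.
But (f) is also a unit clause — contradiction.
So a must be the other value — set a = 1.
The clause (~e) is unit, so e = 0.
The clause (f) is unit, so f = 1.
But (~f) is also a unit clause — contradiction.
Both values of a lead to a conflict.
So c must be the other value — set c = 1.
The clause (e) is unit, so e = 1.
The clause (~d) is unit, so d = 0.
The clause (~g) is unit, so g = 0.
The clause (f) is unit, so f = 1.
The clause (b) is unit, so b = 1.
But (~b) is also a unit clause — contradiction.
Both values of c lead to a conflict.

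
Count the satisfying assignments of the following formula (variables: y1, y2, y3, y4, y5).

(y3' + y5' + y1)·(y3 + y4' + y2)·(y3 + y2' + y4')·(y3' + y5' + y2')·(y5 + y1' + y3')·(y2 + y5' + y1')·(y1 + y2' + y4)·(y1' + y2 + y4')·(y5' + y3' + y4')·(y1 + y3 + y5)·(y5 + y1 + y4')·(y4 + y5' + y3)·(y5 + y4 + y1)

2

There are 2^5 = 32 truth assignments over (y1, y2, y3, y4, y5).
Split on y3. With y3 = 1, the clauses containing y3 are satisfied and y3' drops from the rest; 0 of the 2^4 = 16 assignments to the other variables satisfy what remains.
With y3 = 0, by the same count on the reduced clause set, 2 assignments work.
(One model: y1=T, y2=F, y3=F, y4=F, y5=F.)
Total: 0 + 2 = 2.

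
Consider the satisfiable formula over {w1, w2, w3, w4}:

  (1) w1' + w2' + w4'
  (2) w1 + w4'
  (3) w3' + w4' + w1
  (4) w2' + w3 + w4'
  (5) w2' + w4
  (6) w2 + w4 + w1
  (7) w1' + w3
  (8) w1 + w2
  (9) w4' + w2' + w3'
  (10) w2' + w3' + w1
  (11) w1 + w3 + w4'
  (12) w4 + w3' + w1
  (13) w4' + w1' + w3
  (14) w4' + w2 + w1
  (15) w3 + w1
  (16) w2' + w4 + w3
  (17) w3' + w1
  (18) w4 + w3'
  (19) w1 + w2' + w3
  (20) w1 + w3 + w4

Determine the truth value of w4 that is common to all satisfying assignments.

True

Suppose w4 = 0.
(w2') alone gives w2 = 0.
(w1) alone gives w1 = 1.
(w3) alone gives w3 = 1.
Now (w3') is unsatisfied and unit — conflict.
So every satisfying assignment has w4 = True.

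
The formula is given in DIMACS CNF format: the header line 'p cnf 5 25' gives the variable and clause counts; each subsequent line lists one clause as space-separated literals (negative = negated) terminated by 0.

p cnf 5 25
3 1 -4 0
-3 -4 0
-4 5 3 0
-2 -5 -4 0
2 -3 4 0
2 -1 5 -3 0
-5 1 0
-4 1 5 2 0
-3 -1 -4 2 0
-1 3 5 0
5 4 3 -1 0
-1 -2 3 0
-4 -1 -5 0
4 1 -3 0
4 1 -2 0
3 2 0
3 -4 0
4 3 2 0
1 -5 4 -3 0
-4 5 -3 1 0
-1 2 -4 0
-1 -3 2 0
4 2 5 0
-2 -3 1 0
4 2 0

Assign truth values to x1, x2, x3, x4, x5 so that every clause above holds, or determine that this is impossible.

x1=True,  x2=True,  x3=True,  x4=False,  x5=True

Try x3 = True.
Unit clause (¬x4) forces x4 = False.
Unit clause (x2) forces x2 = True.
Unit clause (x1) forces x1 = True.
All clauses hold; x5 can take either value.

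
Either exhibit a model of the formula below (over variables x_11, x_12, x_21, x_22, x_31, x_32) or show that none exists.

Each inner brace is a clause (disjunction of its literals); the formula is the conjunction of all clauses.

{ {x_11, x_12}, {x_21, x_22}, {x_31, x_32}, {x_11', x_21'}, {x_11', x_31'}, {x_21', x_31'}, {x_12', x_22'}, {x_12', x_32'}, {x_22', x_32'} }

Suppose x_11 = 1.
The clause (x_21') is unit, so x_21 = 0.
The clause (x_22) is unit, so x_22 = 1.
The clause (x_31') is unit, so x_31 = 0.
The clause (x_32) is unit, so x_32 = 1.
That conflicts with the unit clause (x_32').
That branch fails; take x_11 = 0 instead.
The clause (x_12) is unit, so x_12 = 1.
The clause (x_22') is unit, so x_22 = 0.
The clause (x_21) is unit, so x_21 = 1.
The clause (x_31') is unit, so x_31 = 0.
The clause (x_32) is unit, so x_32 = 1.
That conflicts with the unit clause (x_32').
Both values of x_11 lead to a conflict.

UNSATISFIABLE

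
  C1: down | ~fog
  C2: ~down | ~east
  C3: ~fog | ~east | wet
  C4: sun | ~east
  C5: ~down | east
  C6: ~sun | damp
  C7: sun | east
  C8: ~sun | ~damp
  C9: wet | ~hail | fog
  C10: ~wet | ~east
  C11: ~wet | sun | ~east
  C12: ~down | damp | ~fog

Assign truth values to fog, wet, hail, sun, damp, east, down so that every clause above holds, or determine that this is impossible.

UNSATISFIABLE

Try down = 1.
(~east) alone gives east = 0.
But (east) is also a unit clause — contradiction.
So down must be the other value — set down = 0.
(~fog) alone gives fog = 0.
Try sun = 1.
(damp) alone gives damp = 1.
But (~damp) is also a unit clause — contradiction.
So sun must be the other value — set sun = 0.
(~east) alone gives east = 0.
But (east) is also a unit clause — contradiction.
Both values of sun lead to a conflict.
Both values of down lead to a conflict.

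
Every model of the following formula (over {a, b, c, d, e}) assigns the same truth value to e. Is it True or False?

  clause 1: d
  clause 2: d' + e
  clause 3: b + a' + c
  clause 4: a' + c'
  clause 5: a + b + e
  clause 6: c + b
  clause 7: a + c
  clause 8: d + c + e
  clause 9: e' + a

Suppose e = 0.
The clause (d) is unit, so d = 1.
Now (d') is unsatisfied and unit — conflict.
So every satisfying assignment has e = True.

True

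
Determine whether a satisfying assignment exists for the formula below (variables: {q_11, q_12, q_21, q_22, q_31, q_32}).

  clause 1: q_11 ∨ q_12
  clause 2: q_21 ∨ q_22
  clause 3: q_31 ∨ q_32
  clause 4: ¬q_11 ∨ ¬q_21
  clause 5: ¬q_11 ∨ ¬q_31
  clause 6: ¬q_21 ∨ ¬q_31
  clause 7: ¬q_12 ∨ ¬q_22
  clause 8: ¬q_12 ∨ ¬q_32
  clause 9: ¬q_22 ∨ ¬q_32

Try q_11 = True.
Unit clause (¬q_21) forces q_21 = False.
Unit clause (q_22) forces q_22 = True.
Unit clause (¬q_31) forces q_31 = False.
Unit clause (q_32) forces q_32 = True.
Now (¬q_32) is unsatisfied and unit — conflict.
So q_11 must be the other value — set q_11 = False.
Unit clause (q_12) forces q_12 = True.
Unit clause (¬q_22) forces q_22 = False.
Unit clause (q_21) forces q_21 = True.
Unit clause (¬q_31) forces q_31 = False.
Unit clause (q_32) forces q_32 = True.
Now (¬q_32) is unsatisfied and unit — conflict.
Neither q_11 = True nor q_11 = False works.
No assignment satisfies every clause.

Unsatisfiable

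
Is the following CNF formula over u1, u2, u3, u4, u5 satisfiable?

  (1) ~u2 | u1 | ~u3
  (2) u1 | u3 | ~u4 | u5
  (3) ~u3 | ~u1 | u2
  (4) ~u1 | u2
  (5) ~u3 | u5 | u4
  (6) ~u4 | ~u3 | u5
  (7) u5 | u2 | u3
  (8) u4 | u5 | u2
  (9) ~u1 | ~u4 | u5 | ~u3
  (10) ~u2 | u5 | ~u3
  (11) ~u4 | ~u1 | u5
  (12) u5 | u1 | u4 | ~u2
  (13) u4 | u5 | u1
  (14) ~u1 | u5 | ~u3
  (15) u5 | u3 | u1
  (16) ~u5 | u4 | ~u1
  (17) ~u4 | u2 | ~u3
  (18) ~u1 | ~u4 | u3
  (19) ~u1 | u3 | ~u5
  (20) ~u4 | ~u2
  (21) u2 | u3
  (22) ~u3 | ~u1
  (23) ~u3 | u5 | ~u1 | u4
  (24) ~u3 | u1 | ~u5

Branch on u1: set u1 = 0.
Branch on u2: set u2 = 1.
Unit clause (~u3) forces u3 = 0.
Unit clause (u5) forces u5 = 1.
Unit clause (~u4) forces u4 = 0.
All clauses are satisfied.
A satisfying assignment: u1=0,  u2=1,  u3=0,  u4=0,  u5=1.

Yes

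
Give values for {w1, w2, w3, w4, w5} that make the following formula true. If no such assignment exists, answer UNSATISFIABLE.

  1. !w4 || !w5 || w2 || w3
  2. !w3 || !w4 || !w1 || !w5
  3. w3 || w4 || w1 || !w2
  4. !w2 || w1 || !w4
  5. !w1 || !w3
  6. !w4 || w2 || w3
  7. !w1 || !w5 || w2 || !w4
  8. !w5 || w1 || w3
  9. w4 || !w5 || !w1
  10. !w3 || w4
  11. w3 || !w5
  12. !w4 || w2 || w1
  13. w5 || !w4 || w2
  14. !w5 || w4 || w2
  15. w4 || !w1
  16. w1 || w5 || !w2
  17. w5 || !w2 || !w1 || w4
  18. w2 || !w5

Suppose w1 = false.
Suppose w2 = false.
From the singleton clause (!w4), w4 = false.
From the singleton clause (!w3), w3 = false.
From the singleton clause (!w5), w5 = false.
Every clause now holds.

w1: false,  w2: false,  w3: false,  w4: false,  w5: false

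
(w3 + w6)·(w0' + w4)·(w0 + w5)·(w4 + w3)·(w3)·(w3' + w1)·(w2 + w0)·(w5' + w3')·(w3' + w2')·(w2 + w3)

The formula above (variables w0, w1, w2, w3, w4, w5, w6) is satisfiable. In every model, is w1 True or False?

True

Suppose w1 = 0.
From the singleton clause (w3), w3 = 1.
That conflicts with the unit clause (w3').
So every satisfying assignment has w1 = True.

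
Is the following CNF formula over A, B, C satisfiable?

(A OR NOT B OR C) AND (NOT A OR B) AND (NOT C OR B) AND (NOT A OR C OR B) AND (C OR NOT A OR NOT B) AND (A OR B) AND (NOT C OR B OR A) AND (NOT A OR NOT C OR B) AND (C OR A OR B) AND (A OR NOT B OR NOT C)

Satisfiable

Branch on A: set A = true.
From the singleton clause (B), B = true.
From the singleton clause (C), C = true.
This assignment satisfies each clause.
A satisfying assignment: A=true,  B=true,  C=true.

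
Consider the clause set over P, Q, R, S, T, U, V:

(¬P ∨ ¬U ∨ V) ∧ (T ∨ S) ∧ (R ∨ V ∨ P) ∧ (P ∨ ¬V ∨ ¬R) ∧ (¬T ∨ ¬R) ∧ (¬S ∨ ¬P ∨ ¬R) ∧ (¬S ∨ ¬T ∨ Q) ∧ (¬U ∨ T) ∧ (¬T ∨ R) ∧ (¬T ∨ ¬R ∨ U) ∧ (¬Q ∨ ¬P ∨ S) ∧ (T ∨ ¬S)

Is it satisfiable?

No, unsatisfiable

Try T = True.
The clause (¬R) is unit, so R = False.
But (R) is also a unit clause — contradiction.
Backtrack on T: now try T = False.
The clause (S) is unit, so S = True.
But (¬S) is also a unit clause — contradiction.
Either choice for T ends in contradiction.
No assignment satisfies every clause.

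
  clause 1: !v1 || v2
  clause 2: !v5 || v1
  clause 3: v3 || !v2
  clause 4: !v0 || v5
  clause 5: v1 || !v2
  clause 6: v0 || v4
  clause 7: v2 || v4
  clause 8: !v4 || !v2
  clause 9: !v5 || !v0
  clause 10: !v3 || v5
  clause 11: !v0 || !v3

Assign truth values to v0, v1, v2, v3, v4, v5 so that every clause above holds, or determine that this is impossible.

v0 ↦ false, v1 ↦ false, v2 ↦ false, v3 ↦ false, v4 ↦ true, v5 ↦ false

Branch on v1: set v1 = false.
From the singleton clause (!v5), v5 = false.
From the singleton clause (!v0), v0 = false.
From the singleton clause (!v2), v2 = false.
From the singleton clause (v4), v4 = true.
From the singleton clause (!v3), v3 = false.
This assignment satisfies each clause.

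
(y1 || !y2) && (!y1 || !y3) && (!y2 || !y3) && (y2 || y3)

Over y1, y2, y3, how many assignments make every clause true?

There are 2^3 = 8 truth assignments over (y1, y2, y3).
Check each against the 4 clauses (columns in the order y1, y2, y3):
  F F F  ✗ fails (y2 || y3)
  F F T  ✓ satisfies all
  F T F  ✗ fails (y1 || !y2)
  F T T  ✗ fails (y1 || !y2)
  T F F  ✗ fails (y2 || y3)
  T F T  ✗ fails (!y1 || !y3)
  T T F  ✓ satisfies all
  T T T  ✗ fails (!y1 || !y3)
2 of the 8 rows are models.

2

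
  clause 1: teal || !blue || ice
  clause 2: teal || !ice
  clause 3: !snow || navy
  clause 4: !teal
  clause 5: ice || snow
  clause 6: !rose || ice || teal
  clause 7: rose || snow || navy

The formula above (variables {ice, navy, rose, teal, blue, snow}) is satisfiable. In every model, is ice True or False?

False

Suppose ice = true.
From the singleton clause (teal), teal = true.
But (!teal) is also a unit clause — contradiction.
So every satisfying assignment has ice = False.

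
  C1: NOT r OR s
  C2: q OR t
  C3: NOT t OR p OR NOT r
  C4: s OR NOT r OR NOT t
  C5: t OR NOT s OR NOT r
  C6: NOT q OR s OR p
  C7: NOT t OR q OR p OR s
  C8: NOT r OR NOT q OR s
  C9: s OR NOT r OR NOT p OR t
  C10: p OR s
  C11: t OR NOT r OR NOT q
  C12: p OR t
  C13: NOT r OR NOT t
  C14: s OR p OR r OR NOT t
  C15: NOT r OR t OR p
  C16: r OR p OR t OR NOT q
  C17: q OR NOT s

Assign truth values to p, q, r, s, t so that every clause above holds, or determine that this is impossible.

p: true; q: false; r: false; s: false; t: true

Branch on r: set r = false.
Branch on q: set q = false.
From the singleton clause (t), t = true.
From the singleton clause (NOT s), s = false.
From the singleton clause (p), p = true.
Every clause now holds.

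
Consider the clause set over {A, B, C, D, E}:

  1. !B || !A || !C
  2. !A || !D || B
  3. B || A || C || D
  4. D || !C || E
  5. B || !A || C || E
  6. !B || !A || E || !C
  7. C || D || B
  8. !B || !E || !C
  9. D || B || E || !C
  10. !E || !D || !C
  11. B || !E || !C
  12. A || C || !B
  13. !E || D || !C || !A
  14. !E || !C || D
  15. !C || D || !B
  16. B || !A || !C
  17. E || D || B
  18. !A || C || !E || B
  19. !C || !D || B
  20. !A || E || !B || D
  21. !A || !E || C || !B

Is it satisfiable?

Case B = false:
Case A = false:
Case C = false:
The clause (D) is unit, so D = true.
All clauses hold; E can take either value.
A satisfying assignment: A: false, B: false, C: false, D: true, E: false.

Yes, satisfiable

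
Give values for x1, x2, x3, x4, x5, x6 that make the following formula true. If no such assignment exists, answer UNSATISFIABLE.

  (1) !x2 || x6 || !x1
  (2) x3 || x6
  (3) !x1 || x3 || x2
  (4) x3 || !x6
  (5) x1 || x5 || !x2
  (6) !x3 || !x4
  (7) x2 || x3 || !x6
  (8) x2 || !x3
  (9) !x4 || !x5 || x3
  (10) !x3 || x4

Suppose x3 = true.
From the singleton clause (!x4), x4 = false.
That conflicts with the unit clause (x4).
So x3 must be the other value — set x3 = false.
From the singleton clause (x6), x6 = true.
That conflicts with the unit clause (!x6).
Either choice for x3 ends in contradiction.

UNSATISFIABLE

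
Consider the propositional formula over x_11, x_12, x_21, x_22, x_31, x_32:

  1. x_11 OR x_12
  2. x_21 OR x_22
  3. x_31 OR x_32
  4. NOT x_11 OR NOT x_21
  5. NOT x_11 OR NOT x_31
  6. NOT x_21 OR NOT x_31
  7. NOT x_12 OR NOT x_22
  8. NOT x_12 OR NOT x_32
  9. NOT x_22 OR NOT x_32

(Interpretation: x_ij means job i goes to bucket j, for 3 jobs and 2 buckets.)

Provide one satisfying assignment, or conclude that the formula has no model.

Suppose x_11 = true.
Unit clause (NOT x_21) forces x_21 = false.
Unit clause (x_22) forces x_22 = true.
Unit clause (NOT x_31) forces x_31 = false.
Unit clause (x_32) forces x_32 = true.
Now (NOT x_32) is unsatisfied and unit — conflict.
Undo x_11 and try x_11 = false.
Unit clause (x_12) forces x_12 = true.
Unit clause (NOT x_22) forces x_22 = false.
Unit clause (x_21) forces x_21 = true.
Unit clause (NOT x_31) forces x_31 = false.
Unit clause (x_32) forces x_32 = true.
Now (NOT x_32) is unsatisfied and unit — conflict.
Either choice for x_11 ends in contradiction.

UNSATISFIABLE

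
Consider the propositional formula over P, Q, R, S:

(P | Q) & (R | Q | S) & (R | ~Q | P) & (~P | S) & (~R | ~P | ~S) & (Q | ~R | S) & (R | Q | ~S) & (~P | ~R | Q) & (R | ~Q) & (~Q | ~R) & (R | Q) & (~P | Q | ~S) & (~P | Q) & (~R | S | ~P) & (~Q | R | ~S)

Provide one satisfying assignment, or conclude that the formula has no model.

Branch on P: set P = 1.
From the singleton clause (S), S = 1.
From the singleton clause (~R), R = 0.
From the singleton clause (Q), Q = 1.
Now (~Q) is unsatisfied and unit — conflict.
Undo P and try P = 0.
From the singleton clause (Q), Q = 1.
From the singleton clause (R), R = 1.
Now (~R) is unsatisfied and unit — conflict.
Neither P = 1 nor P = 0 works.

UNSATISFIABLE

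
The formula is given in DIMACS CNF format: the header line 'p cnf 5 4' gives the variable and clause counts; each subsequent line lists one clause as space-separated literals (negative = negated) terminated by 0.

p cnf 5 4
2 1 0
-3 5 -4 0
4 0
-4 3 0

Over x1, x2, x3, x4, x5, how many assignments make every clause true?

There are 2^5 = 32 truth assignments over (x1, x2, x3, x4, x5).
Split on x2. With x2 = True, the clauses containing x2 are satisfied and ¬x2 drops from the rest; 2 of the 2^4 = 16 assignments to the other variables satisfy what remains.
With x2 = False, by the same count on the reduced clause set, 1 assignment works.
Total: 2 + 1 = 3.

3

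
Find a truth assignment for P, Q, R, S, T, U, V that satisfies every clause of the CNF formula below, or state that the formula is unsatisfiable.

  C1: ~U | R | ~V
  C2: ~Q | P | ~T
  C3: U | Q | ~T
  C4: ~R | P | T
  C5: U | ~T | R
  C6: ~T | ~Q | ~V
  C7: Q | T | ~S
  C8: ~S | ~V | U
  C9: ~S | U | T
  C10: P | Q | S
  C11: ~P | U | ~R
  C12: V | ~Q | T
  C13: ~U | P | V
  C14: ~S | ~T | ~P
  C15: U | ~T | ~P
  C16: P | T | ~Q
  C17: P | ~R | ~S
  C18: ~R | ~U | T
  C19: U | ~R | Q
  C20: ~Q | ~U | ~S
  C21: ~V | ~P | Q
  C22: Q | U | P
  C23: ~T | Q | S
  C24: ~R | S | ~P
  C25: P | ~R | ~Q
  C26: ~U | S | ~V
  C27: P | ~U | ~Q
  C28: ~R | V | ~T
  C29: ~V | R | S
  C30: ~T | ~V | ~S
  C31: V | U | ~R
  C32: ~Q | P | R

P=1,  Q=1,  R=0,  S=0,  T=1,  U=1,  V=0

Try U = 1.
Try R = 0.
The clause (~V) is unit, so V = 0.
The clause (P) is unit, so P = 1.
Try Q = 1.
The clause (T) is unit, so T = 1.
The clause (~S) is unit, so S = 0.
This assignment satisfies each clause.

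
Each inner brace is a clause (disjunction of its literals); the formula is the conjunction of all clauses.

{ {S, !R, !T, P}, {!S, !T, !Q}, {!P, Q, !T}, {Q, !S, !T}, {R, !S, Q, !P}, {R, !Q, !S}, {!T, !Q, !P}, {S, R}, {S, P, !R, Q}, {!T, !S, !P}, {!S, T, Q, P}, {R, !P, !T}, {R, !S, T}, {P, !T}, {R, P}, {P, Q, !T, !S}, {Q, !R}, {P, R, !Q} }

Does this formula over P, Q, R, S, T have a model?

Yes, satisfiable

Case S = true:
Case T = false:
(R) alone gives R = true.
(Q) alone gives Q = true.
Every clause is now satisfied; P is unconstrained.
A satisfying assignment: P ↦ false, Q ↦ true, R ↦ true, S ↦ true, T ↦ false.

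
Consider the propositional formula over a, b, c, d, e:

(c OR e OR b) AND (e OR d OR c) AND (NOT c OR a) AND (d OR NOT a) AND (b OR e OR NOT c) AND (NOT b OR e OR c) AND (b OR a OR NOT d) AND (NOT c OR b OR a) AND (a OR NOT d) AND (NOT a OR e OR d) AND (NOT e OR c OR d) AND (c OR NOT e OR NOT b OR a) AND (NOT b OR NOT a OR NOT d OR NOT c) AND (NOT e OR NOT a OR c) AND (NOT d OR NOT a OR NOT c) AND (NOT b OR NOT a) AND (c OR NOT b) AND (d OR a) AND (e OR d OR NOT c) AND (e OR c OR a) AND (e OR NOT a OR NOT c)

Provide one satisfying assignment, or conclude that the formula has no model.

Suppose c = false.
(NOT b) alone gives b = false.
(e) alone gives e = true.
(d) alone gives d = true.
(a) alone gives a = true.
That conflicts with the unit clause (NOT a).
So c must be the other value — set c = true.
(a) alone gives a = true.
(d) alone gives d = true.
That conflicts with the unit clause (NOT d).
Either choice for c ends in contradiction.

UNSATISFIABLE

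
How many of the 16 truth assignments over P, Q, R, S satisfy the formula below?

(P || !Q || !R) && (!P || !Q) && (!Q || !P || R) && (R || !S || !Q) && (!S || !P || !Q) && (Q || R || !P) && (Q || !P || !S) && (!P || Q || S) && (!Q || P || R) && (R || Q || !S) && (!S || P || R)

3

There are 2^4 = 16 truth assignments over (P, Q, R, S).
Check each against the 11 clauses (columns in the order P, Q, R, S):
  F F F F  ✓ satisfies all
  F F F T  ✗ fails (R || Q || !S)
  F F T F  ✓ satisfies all
  F F T T  ✓ satisfies all
  F T F F  ✗ fails (!Q || P || R)
  F T F T  ✗ fails (R || !S || !Q)
  F T T F  ✗ fails (P || !Q || !R)
  F T T T  ✗ fails (P || !Q || !R)
  T F F F  ✗ fails (Q || R || !P)
  T F F T  ✗ fails (Q || R || !P)
  T F T F  ✗ fails (!P || Q || S)
  T F T T  ✗ fails (Q || !P || !S)
  T T F F  ✗ fails (!P || !Q)
  T T F T  ✗ fails (!P || !Q)
  T T T F  ✗ fails (!P || !Q)
  T T T T  ✗ fails (!P || !Q)
3 of the 16 rows are models.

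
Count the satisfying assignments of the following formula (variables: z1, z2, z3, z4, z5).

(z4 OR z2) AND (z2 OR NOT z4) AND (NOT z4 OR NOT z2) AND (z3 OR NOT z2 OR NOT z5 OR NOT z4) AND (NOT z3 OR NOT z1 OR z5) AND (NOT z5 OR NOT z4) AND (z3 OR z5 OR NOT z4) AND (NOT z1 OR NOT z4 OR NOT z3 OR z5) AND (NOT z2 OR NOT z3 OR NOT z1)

There are 2^5 = 32 truth assignments over (z1, z2, z3, z4, z5).
Split on z3. With z3 = true, the clauses containing z3 are satisfied and NOT z3 drops from the rest; 2 of the 2^4 = 16 assignments to the other variables satisfy what remains.
With z3 = false, by the same count on the reduced clause set, 4 assignments work.
(One model: z1=F, z2=T, z3=F, z4=F, z5=F.)
Total: 2 + 4 = 6.

6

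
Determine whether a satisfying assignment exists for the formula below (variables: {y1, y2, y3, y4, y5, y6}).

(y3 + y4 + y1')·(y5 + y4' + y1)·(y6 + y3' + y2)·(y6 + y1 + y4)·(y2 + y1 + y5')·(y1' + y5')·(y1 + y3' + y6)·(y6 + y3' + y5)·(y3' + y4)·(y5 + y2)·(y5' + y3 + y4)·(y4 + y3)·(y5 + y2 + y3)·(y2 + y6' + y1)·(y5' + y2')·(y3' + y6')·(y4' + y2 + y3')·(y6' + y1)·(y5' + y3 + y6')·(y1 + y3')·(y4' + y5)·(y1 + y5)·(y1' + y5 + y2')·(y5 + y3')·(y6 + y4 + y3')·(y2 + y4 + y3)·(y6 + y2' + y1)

Branch on y1: set y1 = 0.
Unit clause (y6') forces y6 = 0.
Unit clause (y4) forces y4 = 1.
Unit clause (y5) forces y5 = 1.
Unit clause (y2) forces y2 = 1.
But (y2') is also a unit clause — contradiction.
That branch fails; take y1 = 1 instead.
Unit clause (y5') forces y5 = 0.
Unit clause (y2) forces y2 = 1.
But (y2') is also a unit clause — contradiction.
Neither y1 = 1 nor y1 = 0 works.
No assignment satisfies every clause.

No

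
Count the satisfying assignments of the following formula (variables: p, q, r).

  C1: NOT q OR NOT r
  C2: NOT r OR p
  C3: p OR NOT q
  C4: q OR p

There are 2^3 = 8 truth assignments over (p, q, r).
Split on r. With r = true, the clauses containing r are satisfied and NOT r drops from the rest; 1 of the 2^2 = 4 assignments to the other variables satisfy what remains.
With r = false, by the same count on the reduced clause set, 2 assignments work.
(One model: p=T, q=F, r=F.)
Total: 1 + 2 = 3.

3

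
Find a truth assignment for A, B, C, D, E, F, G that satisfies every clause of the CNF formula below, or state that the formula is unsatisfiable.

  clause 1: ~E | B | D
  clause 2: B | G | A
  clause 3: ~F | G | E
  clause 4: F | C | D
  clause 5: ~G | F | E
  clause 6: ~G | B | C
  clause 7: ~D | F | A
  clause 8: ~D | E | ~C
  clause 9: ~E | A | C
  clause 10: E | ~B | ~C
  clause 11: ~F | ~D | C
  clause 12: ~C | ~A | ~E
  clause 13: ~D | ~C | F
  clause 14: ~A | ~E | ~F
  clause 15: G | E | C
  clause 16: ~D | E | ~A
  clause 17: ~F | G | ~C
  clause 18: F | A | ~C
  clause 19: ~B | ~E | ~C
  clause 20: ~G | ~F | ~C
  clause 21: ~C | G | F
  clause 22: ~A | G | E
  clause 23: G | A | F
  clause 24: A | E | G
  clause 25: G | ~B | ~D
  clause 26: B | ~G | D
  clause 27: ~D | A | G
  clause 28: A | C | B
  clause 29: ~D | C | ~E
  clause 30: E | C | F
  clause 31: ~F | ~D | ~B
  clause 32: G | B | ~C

A ↦ 0,  B ↦ 1,  C ↦ 0,  D ↦ 0,  E ↦ 0,  F ↦ 1,  G ↦ 1

Branch on E: set E = 0.
Branch on F: set F = 1.
(G) alone gives G = 1.
(~C) alone gives C = 0.
(B) alone gives B = 1.
(~D) alone gives D = 0.
No clause remains; A is free.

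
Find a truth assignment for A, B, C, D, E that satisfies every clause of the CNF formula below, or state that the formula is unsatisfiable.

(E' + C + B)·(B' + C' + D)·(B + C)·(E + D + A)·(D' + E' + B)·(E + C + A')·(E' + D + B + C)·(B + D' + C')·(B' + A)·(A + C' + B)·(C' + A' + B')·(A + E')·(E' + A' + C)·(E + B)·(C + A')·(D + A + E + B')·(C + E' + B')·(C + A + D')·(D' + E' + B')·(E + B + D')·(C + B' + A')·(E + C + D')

A: 1, B: 0, C: 1, D: 0, E: 1

Try B = 0.
From the singleton clause (C), C = 1.
From the singleton clause (D'), D = 0.
From the singleton clause (A), A = 1.
From the singleton clause (E), E = 1.
Every clause now holds.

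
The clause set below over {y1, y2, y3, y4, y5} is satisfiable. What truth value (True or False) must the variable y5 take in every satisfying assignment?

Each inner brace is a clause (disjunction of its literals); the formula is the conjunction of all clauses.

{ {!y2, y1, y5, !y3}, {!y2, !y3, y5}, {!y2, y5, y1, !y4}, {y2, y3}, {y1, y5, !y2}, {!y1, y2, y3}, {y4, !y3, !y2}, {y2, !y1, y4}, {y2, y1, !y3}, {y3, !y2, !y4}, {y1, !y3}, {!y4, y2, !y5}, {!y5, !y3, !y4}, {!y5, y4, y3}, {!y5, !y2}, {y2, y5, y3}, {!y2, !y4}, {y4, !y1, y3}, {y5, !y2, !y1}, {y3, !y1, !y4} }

False

Suppose y5 = true.
Unit clause (!y2) forces y2 = false.
Unit clause (y3) forces y3 = true.
Unit clause (y1) forces y1 = true.
Unit clause (y4) forces y4 = true.
Now (!y4) is unsatisfied and unit — conflict.
So every satisfying assignment has y5 = False.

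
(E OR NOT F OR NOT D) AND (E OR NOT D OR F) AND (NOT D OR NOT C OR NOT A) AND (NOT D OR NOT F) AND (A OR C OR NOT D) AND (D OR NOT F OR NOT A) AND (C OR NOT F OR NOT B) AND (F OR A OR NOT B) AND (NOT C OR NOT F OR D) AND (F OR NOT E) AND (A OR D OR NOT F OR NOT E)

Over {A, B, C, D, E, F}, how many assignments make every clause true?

7

There are 2^6 = 64 truth assignments over (A, B, C, D, E, F).
Split on B. With B = true, the clauses containing B are satisfied and NOT B drops from the rest; 2 of the 2^5 = 32 assignments to the other variables satisfy what remains.
With B = false, by the same count on the reduced clause set, 5 assignments work.
(One model: A=F, B=F, C=F, D=F, E=F, F=F.)
Total: 2 + 5 = 7.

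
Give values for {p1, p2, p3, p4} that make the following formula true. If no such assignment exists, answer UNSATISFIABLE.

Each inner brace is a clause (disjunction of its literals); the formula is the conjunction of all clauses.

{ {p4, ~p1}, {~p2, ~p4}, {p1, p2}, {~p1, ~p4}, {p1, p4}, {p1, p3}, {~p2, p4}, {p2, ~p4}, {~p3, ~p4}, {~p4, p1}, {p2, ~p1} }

Case p4 = 1:
The clause (~p2) is unit, so p2 = 0.
Now (p2) is unsatisfied and unit — conflict.
So p4 must be the other value — set p4 = 0.
The clause (~p1) is unit, so p1 = 0.
Now (p1) is unsatisfied and unit — conflict.
Neither p4 = 1 nor p4 = 0 works.

UNSATISFIABLE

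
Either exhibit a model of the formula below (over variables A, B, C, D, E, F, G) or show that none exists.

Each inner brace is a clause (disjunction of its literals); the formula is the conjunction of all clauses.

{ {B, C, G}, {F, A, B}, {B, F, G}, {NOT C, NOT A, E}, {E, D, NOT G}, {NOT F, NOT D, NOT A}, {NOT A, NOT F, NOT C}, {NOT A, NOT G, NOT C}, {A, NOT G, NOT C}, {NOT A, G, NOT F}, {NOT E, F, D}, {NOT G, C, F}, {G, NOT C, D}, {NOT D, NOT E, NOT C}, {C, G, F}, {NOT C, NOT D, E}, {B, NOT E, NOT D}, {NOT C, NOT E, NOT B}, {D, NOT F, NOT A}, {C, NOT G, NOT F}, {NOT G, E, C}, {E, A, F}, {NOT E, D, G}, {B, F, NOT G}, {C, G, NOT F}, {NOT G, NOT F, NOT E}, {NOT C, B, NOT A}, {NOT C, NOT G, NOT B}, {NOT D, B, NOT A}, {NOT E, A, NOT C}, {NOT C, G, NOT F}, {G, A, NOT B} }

UNSATISFIABLE

Try B = true.
Try C = false.
Try G = false.
(F) alone gives F = true.
That conflicts with the unit clause (NOT F).
So G must be the other value — set G = true.
(F) alone gives F = true.
That conflicts with the unit clause (NOT F).
Both values of G lead to a conflict.
So C must be the other value — set C = true.
(NOT E) alone gives E = false.
(NOT A) alone gives A = false.
(NOT G) alone gives G = false.
That conflicts with the unit clause (G).
Both values of C lead to a conflict.
So B must be the other value — set B = false.
Try C = true.
(NOT A) alone gives A = false.
(F) alone gives F = true.
(NOT G) alone gives G = false.
That conflicts with the unit clause (G).
So C must be the other value — set C = false.
(G) alone gives G = true.
(F) alone gives F = true.
That conflicts with the unit clause (NOT F).
Both values of C lead to a conflict.
Both values of B lead to a conflict.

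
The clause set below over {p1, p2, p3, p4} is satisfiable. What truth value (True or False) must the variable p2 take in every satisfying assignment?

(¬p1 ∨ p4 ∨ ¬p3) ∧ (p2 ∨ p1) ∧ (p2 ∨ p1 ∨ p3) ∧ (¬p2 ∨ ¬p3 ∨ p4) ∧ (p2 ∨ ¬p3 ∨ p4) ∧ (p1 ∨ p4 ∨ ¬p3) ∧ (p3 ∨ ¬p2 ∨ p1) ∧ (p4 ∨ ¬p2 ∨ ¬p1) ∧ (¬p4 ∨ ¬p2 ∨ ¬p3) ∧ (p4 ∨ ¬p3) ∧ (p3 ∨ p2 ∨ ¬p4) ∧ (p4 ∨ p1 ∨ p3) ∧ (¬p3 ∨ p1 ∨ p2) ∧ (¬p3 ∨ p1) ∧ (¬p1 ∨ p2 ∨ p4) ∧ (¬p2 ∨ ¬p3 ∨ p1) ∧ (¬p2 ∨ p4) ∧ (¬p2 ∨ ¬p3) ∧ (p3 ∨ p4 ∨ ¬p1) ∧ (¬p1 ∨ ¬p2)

Suppose p2 = True.
(p4) alone gives p4 = True.
(¬p3) alone gives p3 = False.
(p1) alone gives p1 = True.
That conflicts with the unit clause (¬p1).
So every satisfying assignment has p2 = False.

False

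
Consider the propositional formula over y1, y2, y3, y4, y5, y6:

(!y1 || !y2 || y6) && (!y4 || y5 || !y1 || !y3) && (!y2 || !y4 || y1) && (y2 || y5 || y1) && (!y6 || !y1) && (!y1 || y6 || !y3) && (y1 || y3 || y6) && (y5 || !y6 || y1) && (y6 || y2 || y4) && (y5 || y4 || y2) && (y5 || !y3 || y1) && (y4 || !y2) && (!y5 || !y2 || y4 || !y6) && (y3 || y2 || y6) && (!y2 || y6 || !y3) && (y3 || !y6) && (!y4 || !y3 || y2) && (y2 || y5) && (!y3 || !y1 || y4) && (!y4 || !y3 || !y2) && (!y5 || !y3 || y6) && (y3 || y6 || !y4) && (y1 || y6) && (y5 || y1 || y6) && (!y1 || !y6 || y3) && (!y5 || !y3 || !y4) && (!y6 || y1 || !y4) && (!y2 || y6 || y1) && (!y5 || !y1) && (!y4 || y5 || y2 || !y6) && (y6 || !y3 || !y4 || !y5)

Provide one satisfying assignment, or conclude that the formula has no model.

Case y6 = true:
(!y1) alone gives y1 = false.
(y5) alone gives y5 = true.
(y3) alone gives y3 = true.
(!y4) alone gives y4 = false.
(!y2) alone gives y2 = false.
This assignment satisfies each clause.

y1 ↦ false; y2 ↦ false; y3 ↦ true; y4 ↦ false; y5 ↦ true; y6 ↦ true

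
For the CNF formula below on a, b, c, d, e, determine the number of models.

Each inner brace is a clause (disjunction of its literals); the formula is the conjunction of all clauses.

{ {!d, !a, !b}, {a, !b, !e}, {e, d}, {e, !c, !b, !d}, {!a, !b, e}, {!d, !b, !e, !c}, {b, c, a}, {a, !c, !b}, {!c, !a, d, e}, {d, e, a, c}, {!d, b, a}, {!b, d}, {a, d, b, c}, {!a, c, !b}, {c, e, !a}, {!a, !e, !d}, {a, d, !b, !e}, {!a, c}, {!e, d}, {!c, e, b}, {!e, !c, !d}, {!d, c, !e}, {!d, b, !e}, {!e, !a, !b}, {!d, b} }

There are 2^5 = 32 truth assignments over (a, b, c, d, e).
Split on c. With c = true, the clauses containing c are satisfied and !c drops from the rest; 0 of the 2^4 = 16 assignments to the other variables satisfy what remains.
With c = false, by the same count on the reduced clause set, 1 assignment works.
Total: 0 + 1 = 1.

1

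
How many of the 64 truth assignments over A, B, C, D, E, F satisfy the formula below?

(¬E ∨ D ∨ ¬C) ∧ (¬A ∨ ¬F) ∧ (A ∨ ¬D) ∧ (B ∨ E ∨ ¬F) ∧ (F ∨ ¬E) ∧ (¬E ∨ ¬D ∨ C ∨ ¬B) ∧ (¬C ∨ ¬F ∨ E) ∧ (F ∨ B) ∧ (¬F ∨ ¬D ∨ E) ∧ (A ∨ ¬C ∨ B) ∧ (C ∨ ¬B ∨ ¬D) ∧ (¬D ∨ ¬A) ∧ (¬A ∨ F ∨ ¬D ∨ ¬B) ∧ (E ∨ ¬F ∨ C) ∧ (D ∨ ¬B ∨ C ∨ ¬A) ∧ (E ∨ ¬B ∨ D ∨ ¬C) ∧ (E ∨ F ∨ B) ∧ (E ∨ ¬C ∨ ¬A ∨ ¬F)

3

There are 2^6 = 64 truth assignments over (A, B, C, D, E, F).
Split on F. With F = True, the clauses containing F are satisfied and ¬F drops from the rest; 2 of the 2^5 = 32 assignments to the other variables satisfy what remains.
With F = False, by the same count on the reduced clause set, 1 assignment works.
(One model: A=F, B=F, C=F, D=F, E=T, F=T.)
Total: 2 + 1 = 3.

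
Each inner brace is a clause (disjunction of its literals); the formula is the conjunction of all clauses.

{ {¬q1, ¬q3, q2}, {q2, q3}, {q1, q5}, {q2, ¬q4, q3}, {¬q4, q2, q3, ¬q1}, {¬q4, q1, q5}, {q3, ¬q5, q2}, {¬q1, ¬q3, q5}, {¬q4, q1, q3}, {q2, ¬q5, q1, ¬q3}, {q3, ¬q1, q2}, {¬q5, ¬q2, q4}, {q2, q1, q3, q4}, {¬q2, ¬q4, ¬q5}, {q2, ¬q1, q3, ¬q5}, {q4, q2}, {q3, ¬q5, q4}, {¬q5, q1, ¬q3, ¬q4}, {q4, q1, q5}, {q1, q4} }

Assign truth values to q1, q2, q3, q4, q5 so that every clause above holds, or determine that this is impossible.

Case q2 = True:
Case q1 = True:
Case q3 = False:
Case q5 = False:
Every clause is now satisfied; q4 is unconstrained.

q1=True, q2=True, q3=False, q4=False, q5=False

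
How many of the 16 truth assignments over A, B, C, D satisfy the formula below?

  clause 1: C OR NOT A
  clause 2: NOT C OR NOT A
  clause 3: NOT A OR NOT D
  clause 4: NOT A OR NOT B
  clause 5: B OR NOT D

6

There are 2^4 = 16 truth assignments over (A, B, C, D).
Check each against the 5 clauses (columns in the order A, B, C, D):
  F F F F  ✓ satisfies all
  F F F T  ✗ fails (B OR NOT D)
  F F T F  ✓ satisfies all
  F F T T  ✗ fails (B OR NOT D)
  F T F F  ✓ satisfies all
  F T F T  ✓ satisfies all
  F T T F  ✓ satisfies all
  F T T T  ✓ satisfies all
  T F F F  ✗ fails (C OR NOT A)
  T F F T  ✗ fails (C OR NOT A)
  T F T F  ✗ fails (NOT C OR NOT A)
  T F T T  ✗ fails (NOT C OR NOT A)
  T T F F  ✗ fails (C OR NOT A)
  T T F T  ✗ fails (C OR NOT A)
  T T T F  ✗ fails (NOT C OR NOT A)
  T T T T  ✗ fails (NOT C OR NOT A)
6 of the 16 rows are models.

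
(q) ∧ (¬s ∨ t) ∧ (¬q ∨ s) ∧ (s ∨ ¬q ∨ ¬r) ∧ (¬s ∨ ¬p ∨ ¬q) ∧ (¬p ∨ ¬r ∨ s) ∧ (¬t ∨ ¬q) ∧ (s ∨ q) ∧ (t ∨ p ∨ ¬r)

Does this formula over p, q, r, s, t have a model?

No, unsatisfiable

From the singleton clause (q), q = True.
From the singleton clause (s), s = True.
From the singleton clause (t), t = True.
That conflicts with the unit clause (¬t).
No assignment satisfies every clause.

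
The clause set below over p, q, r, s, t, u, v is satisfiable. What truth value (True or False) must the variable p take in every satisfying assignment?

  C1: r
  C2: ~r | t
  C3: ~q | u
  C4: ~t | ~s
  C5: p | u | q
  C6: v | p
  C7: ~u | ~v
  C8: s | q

Suppose p = 0.
The clause (r) is unit, so r = 1.
The clause (t) is unit, so t = 1.
The clause (~s) is unit, so s = 0.
The clause (v) is unit, so v = 1.
The clause (~u) is unit, so u = 0.
The clause (~q) is unit, so q = 0.
But (q) is also a unit clause — contradiction.
So every satisfying assignment has p = True.

True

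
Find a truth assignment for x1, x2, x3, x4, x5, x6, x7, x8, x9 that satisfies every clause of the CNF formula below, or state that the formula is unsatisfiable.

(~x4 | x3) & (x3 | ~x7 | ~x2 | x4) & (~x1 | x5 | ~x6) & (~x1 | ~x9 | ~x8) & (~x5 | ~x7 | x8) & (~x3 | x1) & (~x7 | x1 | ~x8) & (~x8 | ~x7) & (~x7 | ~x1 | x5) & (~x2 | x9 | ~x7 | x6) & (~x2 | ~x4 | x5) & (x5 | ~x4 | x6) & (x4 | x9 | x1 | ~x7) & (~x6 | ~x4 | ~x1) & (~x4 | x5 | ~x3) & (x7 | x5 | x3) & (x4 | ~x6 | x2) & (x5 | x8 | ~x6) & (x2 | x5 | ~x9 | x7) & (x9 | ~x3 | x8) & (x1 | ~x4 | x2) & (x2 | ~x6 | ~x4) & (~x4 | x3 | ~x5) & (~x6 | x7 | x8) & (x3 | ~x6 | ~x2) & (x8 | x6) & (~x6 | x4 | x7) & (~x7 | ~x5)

Try x4 = 0.
Try x3 = 0.
Try x7 = 0.
From the singleton clause (x5), x5 = 1.
From the singleton clause (~x6), x6 = 0.
From the singleton clause (x8), x8 = 1.
Try x1 = 0.
No clause remains; x2, x9 are free.

x1=0, x2=1, x3=0, x4=0, x5=1, x6=0, x7=0, x8=1, x9=1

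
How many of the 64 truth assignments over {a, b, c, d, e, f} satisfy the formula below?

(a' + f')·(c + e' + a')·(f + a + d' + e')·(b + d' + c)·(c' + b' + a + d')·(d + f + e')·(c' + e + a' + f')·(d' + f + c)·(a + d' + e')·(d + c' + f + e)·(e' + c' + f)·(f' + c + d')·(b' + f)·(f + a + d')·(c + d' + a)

There are 2^6 = 64 truth assignments over (a, b, c, d, e, f).
Split on d. With d = 1, the clauses containing d are satisfied and d' drops from the rest; 2 of the 2^5 = 32 assignments to the other variables satisfy what remains.
With d = 0, by the same count on the reduced clause set, 10 assignments work.
(One model: a=F, b=F, c=F, d=F, e=F, f=F.)
Total: 2 + 10 = 12.

12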